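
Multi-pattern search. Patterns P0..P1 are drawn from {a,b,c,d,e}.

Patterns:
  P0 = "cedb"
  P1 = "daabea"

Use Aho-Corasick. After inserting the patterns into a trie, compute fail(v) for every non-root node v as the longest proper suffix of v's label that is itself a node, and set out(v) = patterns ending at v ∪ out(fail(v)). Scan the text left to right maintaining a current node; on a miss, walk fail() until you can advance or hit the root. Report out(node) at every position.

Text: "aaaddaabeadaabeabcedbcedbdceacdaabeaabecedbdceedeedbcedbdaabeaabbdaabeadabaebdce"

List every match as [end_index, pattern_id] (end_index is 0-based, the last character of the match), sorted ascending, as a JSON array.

Build automaton:
Trie nodes:
  0='ε' goto c→1 d→5
  1='c' goto e→2
  2='ce' goto d→3
  3='ced' goto b→4
  4='cedb' goto ·  [P0 ends]
  5='d' goto a→6
  6='da' goto a→7
  7='daa' goto b→8
  8='daab' goto e→9
  9='daabe' goto a→10
  10='daabea' goto ·  [P1 ends]

Failure links (BFS by depth):
  fail(1) 'c': from fail(0)=0 chase 'c': 0 ⇒ 0;  out=∅∪out(0)=∅
  fail(5) 'd': from fail(0)=0 chase 'd': 0 ⇒ 0;  out=∅∪out(0)=∅
  fail(2) 'ce': from fail(1)=0 chase 'e': 0 ⇒ 0;  out=∅∪out(0)=∅
  fail(6) 'da': from fail(5)=0 chase 'a': 0 ⇒ 0;  out=∅∪out(0)=∅
  fail(3) 'ced': from fail(2)=0 chase 'd': 0 ⇒ 5;  out=∅∪out(5)=∅
  fail(7) 'daa': from fail(6)=0 chase 'a': 0 ⇒ 0;  out=∅∪out(0)=∅
  fail(4) 'cedb': from fail(3)=5 chase 'b': 5→0 ⇒ 0;  out={0}∪out(0)={0}
  fail(8) 'daab': from fail(7)=0 chase 'b': 0 ⇒ 0;  out=∅∪out(0)=∅
  fail(9) 'daabe': from fail(8)=0 chase 'e': 0 ⇒ 0;  out=∅∪out(0)=∅
  fail(10) 'daabea': from fail(9)=0 chase 'a': 0 ⇒ 0;  out={1}∪out(0)={1}

Text stream:
pos 0 'a': at 0
pos 1 'a': at 0
pos 2 'a': at 0
pos 3 'd': at 5
pos 4 'd': at 5 ·f
pos 5 'a': at 6
pos 6 'a': at 7
pos 7 'b': at 8
pos 8 'e': at 9
pos 9 'a': at 10  emit P1@[4:9]
pos 10 'd': at 5 ·f
pos 11 'a': at 6
pos 12 'a': at 7
pos 13 'b': at 8
pos 14 'e': at 9
pos 15 'a': at 10  emit P1@[10:15]
pos 16 'b': at 0 ·f
pos 17 'c': at 1
pos 18 'e': at 2
pos 19 'd': at 3
pos 20 'b': at 4  emit P0@[17:20]
pos 21 'c': at 1 ·f
pos 22 'e': at 2
pos 23 'd': at 3
pos 24 'b': at 4  emit P0@[21:24]
pos 25 'd': at 5 ·f
pos 26 'c': at 1 ·f
pos 27 'e': at 2
pos 28 'a': at 0 ·f
pos 29 'c': at 1
pos 30 'd': at 5 ·f
pos 31 'a': at 6
pos 32 'a': at 7
pos 33 'b': at 8
pos 34 'e': at 9
pos 35 'a': at 10  emit P1@[30:35]
pos 36 'a': at 0 ·f
pos 37 'b': at 0
pos 38 'e': at 0
pos 39 'c': at 1
pos 40 'e': at 2
pos 41 'd': at 3
pos 42 'b': at 4  emit P0@[39:42]
pos 43 'd': at 5 ·f
pos 44 'c': at 1 ·f
pos 45 'e': at 2
pos 46 'e': at 0 ·f
pos 47 'd': at 5
pos 48 'e': at 0 ·f
pos 49 'e': at 0
pos 50 'd': at 5
pos 51 'b': at 0 ·f
pos 52 'c': at 1
pos 53 'e': at 2
pos 54 'd': at 3
pos 55 'b': at 4  emit P0@[52:55]
pos 56 'd': at 5 ·f
pos 57 'a': at 6
pos 58 'a': at 7
pos 59 'b': at 8
pos 60 'e': at 9
pos 61 'a': at 10  emit P1@[56:61]
pos 62 'a': at 0 ·f
pos 63 'b': at 0
pos 64 'b': at 0
pos 65 'd': at 5
pos 66 'a': at 6
pos 67 'a': at 7
pos 68 'b': at 8
pos 69 'e': at 9
pos 70 'a': at 10  emit P1@[65:70]
pos 71 'd': at 5 ·f
pos 72 'a': at 6
pos 73 'b': at 0 ·f
pos 74 'a': at 0
pos 75 'e': at 0
pos 76 'b': at 0
pos 77 'd': at 5
pos 78 'c': at 1 ·f
pos 79 'e': at 2

Matches: [[9,1],[15,1],[20,0],[24,0],[35,1],[42,0],[55,0],[61,1],[70,1]]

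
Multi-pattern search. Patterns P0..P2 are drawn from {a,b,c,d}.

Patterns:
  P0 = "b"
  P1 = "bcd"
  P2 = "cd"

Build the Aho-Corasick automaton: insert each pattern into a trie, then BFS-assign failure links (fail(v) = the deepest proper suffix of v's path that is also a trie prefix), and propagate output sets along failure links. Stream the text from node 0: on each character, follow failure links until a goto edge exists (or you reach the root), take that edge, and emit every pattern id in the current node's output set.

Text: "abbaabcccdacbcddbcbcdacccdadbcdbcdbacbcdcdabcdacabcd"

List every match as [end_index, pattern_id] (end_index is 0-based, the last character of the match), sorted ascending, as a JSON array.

Build automaton:
Trie nodes:
  0='ε' goto b→1 c→4
  1='b' goto c→2  [P0 ends]
  2='bc' goto d→3
  3='bcd' goto ·  [P1 ends]
  4='c' goto d→5
  5='cd' goto ·  [P2 ends]

BFS fail/out derivation:
  fail(1) 'b': from fail(0)=0 chase 'b': 0 ⇒ 0;  out={0}∪out(0)={0}
  fail(4) 'c': from fail(0)=0 chase 'c': 0 ⇒ 0;  out=∅∪out(0)=∅
  fail(2) 'bc': from fail(1)=0 chase 'c': 0 ⇒ 4;  out=∅∪out(4)=∅
  fail(5) 'cd': from fail(4)=0 chase 'd': 0 ⇒ 0;  out={2}∪out(0)={2}
  fail(3) 'bcd': from fail(2)=4 chase 'd': 4 ⇒ 5;  out={1}∪out(5)={1,2}

Run:
i=0 'a': node 0→0
i=1 'b': node 0→1  emit P0@[1:1]
i=2 'b': node 1→1 (fail-walked)  emit P0@[2:2]
i=3 'a': node 1→0 (fail-walked)
i=4 'a': node 0→0
i=5 'b': node 0→1  emit P0@[5:5]
i=6 'c': node 1→2
i=7 'c': node 2→4 (fail-walked)
i=8 'c': node 4→4 (fail-walked)
i=9 'd': node 4→5  emit P2@[8:9]
i=10 'a': node 5→0 (fail-walked)
i=11 'c': node 0→4
i=12 'b': node 4→1 (fail-walked)  emit P0@[12:12]
i=13 'c': node 1→2
i=14 'd': node 2→3  emit P1@[12:14],P2@[13:14]
i=15 'd': node 3→0 (fail-walked)
i=16 'b': node 0→1  emit P0@[16:16]
i=17 'c': node 1→2
i=18 'b': node 2→1 (fail-walked)  emit P0@[18:18]
i=19 'c': node 1→2
i=20 'd': node 2→3  emit P1@[18:20],P2@[19:20]
i=21 'a': node 3→0 (fail-walked)
i=22 'c': node 0→4
i=23 'c': node 4→4 (fail-walked)
i=24 'c': node 4→4 (fail-walked)
i=25 'd': node 4→5  emit P2@[24:25]
i=26 'a': node 5→0 (fail-walked)
i=27 'd': node 0→0
i=28 'b': node 0→1  emit P0@[28:28]
i=29 'c': node 1→2
i=30 'd': node 2→3  emit P1@[28:30],P2@[29:30]
i=31 'b': node 3→1 (fail-walked)  emit P0@[31:31]
i=32 'c': node 1→2
i=33 'd': node 2→3  emit P1@[31:33],P2@[32:33]
i=34 'b': node 3→1 (fail-walked)  emit P0@[34:34]
i=35 'a': node 1→0 (fail-walked)
i=36 'c': node 0→4
i=37 'b': node 4→1 (fail-walked)  emit P0@[37:37]
i=38 'c': node 1→2
i=39 'd': node 2→3  emit P1@[37:39],P2@[38:39]
i=40 'c': node 3→4 (fail-walked)
i=41 'd': node 4→5  emit P2@[40:41]
i=42 'a': node 5→0 (fail-walked)
i=43 'b': node 0→1  emit P0@[43:43]
i=44 'c': node 1→2
i=45 'd': node 2→3  emit P1@[43:45],P2@[44:45]
i=46 'a': node 3→0 (fail-walked)
i=47 'c': node 0→4
i=48 'a': node 4→0 (fail-walked)
i=49 'b': node 0→1  emit P0@[49:49]
i=50 'c': node 1→2
i=51 'd': node 2→3  emit P1@[49:51],P2@[50:51]

All matches (sorted): [[1,0],[2,0],[5,0],[9,2],[12,0],[14,1],[14,2],[16,0],[18,0],[20,1],[20,2],[25,2],[28,0],[30,1],[30,2],[31,0],[33,1],[33,2],[34,0],[37,0],[39,1],[39,2],[41,2],[43,0],[45,1],[45,2],[49,0],[51,1],[51,2]]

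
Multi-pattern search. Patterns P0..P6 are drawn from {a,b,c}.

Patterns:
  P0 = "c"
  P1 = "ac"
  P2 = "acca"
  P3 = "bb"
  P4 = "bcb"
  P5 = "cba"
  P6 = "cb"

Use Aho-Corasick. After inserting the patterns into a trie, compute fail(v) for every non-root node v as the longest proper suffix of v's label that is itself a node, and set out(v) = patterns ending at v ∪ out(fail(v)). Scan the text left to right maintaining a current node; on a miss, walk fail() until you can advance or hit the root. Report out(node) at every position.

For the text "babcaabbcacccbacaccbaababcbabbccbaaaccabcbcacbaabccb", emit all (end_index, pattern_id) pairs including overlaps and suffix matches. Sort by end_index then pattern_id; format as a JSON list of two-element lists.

Construct AC machine:
Trie nodes:
  0='ε' goto a→2 b→6 c→1
  1='c' goto b→10  ←P0
  2='a' goto c→3
  3='ac' goto c→4  ←P1
  4='acc' goto a→5
  5='acca' goto ·  ←P2
  6='b' goto b→7 c→8
  7='bb' goto ·  ←P3
  8='bc' goto b→9
  9='bcb' goto ·  ←P4
  10='cb' goto a→11  ←P6
  11='cba' goto ·  ←P5

Failure links (BFS by depth):
  fail(1) 'c': from fail(0)=0 chase 'c': 0 ⇒ 0;  out={0}∪out(0)={0}
  fail(2) 'a': from fail(0)=0 chase 'a': 0 ⇒ 0;  out=∅∪out(0)=∅
  fail(6) 'b': from fail(0)=0 chase 'b': 0 ⇒ 0;  out=∅∪out(0)=∅
  fail(3) 'ac': from fail(2)=0 chase 'c': 0 ⇒ 1;  out={1}∪out(1)={0,1}
  fail(7) 'bb': from fail(6)=0 chase 'b': 0 ⇒ 6;  out={3}∪out(6)={3}
  fail(8) 'bc': from fail(6)=0 chase 'c': 0 ⇒ 1;  out=∅∪out(1)={0}
  fail(10) 'cb': from fail(1)=0 chase 'b': 0 ⇒ 6;  out={6}∪out(6)={6}
  fail(4) 'acc': from fail(3)=1 chase 'c': 1→0 ⇒ 1;  out=∅∪out(1)={0}
  fail(9) 'bcb': from fail(8)=1 chase 'b': 1 ⇒ 10;  out={4}∪out(10)={4,6}
  fail(11) 'cba': from fail(10)=6 chase 'a': 6→0 ⇒ 2;  out={5}∪out(2)={5}
  fail(5) 'acca': from fail(4)=1 chase 'a': 1→0 ⇒ 2;  out={2}∪out(2)={2}

Text stream:
pos 0 'b': at 6
pos 1 'a': at 2 ·f
pos 2 'b': at 6 ·f
pos 3 'c': at 8  emit P0@[3:3]
pos 4 'a': at 2 ·f
pos 5 'a': at 2 ·f
pos 6 'b': at 6 ·f
pos 7 'b': at 7  emit P3@[6:7]
pos 8 'c': at 8 ·f  emit P0@[8:8]
pos 9 'a': at 2 ·f
pos 10 'c': at 3  emit P0@[10:10],P1@[9:10]
pos 11 'c': at 4  emit P0@[11:11]
pos 12 'c': at 1 ·f  emit P0@[12:12]
pos 13 'b': at 10  emit P6@[12:13]
pos 14 'a': at 11  emit P5@[12:14]
pos 15 'c': at 3 ·f  emit P0@[15:15],P1@[14:15]
pos 16 'a': at 2 ·f
pos 17 'c': at 3  emit P0@[17:17],P1@[16:17]
pos 18 'c': at 4  emit P0@[18:18]
pos 19 'b': at 10 ·f  emit P6@[18:19]
pos 20 'a': at 11  emit P5@[18:20]
pos 21 'a': at 2 ·f
pos 22 'b': at 6 ·f
pos 23 'a': at 2 ·f
pos 24 'b': at 6 ·f
pos 25 'c': at 8  emit P0@[25:25]
pos 26 'b': at 9  emit P4@[24:26],P6@[25:26]
pos 27 'a': at 11 ·f  emit P5@[25:27]
pos 28 'b': at 6 ·f
pos 29 'b': at 7  emit P3@[28:29]
pos 30 'c': at 8 ·f  emit P0@[30:30]
pos 31 'c': at 1 ·f  emit P0@[31:31]
pos 32 'b': at 10  emit P6@[31:32]
pos 33 'a': at 11  emit P5@[31:33]
pos 34 'a': at 2 ·f
pos 35 'a': at 2 ·f
pos 36 'c': at 3  emit P0@[36:36],P1@[35:36]
pos 37 'c': at 4  emit P0@[37:37]
pos 38 'a': at 5  emit P2@[35:38]
pos 39 'b': at 6 ·f
pos 40 'c': at 8  emit P0@[40:40]
pos 41 'b': at 9  emit P4@[39:41],P6@[40:41]
pos 42 'c': at 8 ·f  emit P0@[42:42]
pos 43 'a': at 2 ·f
pos 44 'c': at 3  emit P0@[44:44],P1@[43:44]
pos 45 'b': at 10 ·f  emit P6@[44:45]
pos 46 'a': at 11  emit P5@[44:46]
pos 47 'a': at 2 ·f
pos 48 'b': at 6 ·f
pos 49 'c': at 8  emit P0@[49:49]
pos 50 'c': at 1 ·f  emit P0@[50:50]
pos 51 'b': at 10  emit P6@[50:51]

Matches: [[3,0],[7,3],[8,0],[10,0],[10,1],[11,0],[12,0],[13,6],[14,5],[15,0],[15,1],[17,0],[17,1],[18,0],[19,6],[20,5],[25,0],[26,4],[26,6],[27,5],[29,3],[30,0],[31,0],[32,6],[33,5],[36,0],[36,1],[37,0],[38,2],[40,0],[41,4],[41,6],[42,0],[44,0],[44,1],[45,6],[46,5],[49,0],[50,0],[51,6]]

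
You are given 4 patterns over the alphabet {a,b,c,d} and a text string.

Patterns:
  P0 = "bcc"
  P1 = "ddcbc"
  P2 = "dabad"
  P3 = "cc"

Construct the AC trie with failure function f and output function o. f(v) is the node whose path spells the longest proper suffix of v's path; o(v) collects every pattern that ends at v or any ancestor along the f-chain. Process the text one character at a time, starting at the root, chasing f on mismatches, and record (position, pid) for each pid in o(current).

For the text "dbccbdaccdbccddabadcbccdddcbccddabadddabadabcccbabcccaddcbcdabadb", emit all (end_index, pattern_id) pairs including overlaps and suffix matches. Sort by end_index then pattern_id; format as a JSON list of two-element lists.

Build:
Trie nodes:
  0='ε' goto b→1 c→13 d→4
  1='b' goto c→2
  2='bc' goto c→3
  3='bcc' goto ·  [P0 ends]
  4='d' goto a→9 d→5
  5='dd' goto c→6
  6='ddc' goto b→7
  7='ddcb' goto c→8
  8='ddcbc' goto ·  [P1 ends]
  9='da' goto b→10
  10='dab' goto a→11
  11='daba' goto d→12
  12='dabad' goto ·  [P2 ends]
  13='c' goto c→14
  14='cc' goto ·  [P3 ends]

Failure links (BFS by depth):
  fail(1) 'b': from fail(0)=0 chase 'b': 0 ⇒ 0;  out=∅∪out(0)=∅
  fail(4) 'd': from fail(0)=0 chase 'd': 0 ⇒ 0;  out=∅∪out(0)=∅
  fail(13) 'c': from fail(0)=0 chase 'c': 0 ⇒ 0;  out=∅∪out(0)=∅
  fail(2) 'bc': from fail(1)=0 chase 'c': 0 ⇒ 13;  out=∅∪out(13)=∅
  fail(5) 'dd': from fail(4)=0 chase 'd': 0 ⇒ 4;  out=∅∪out(4)=∅
  fail(9) 'da': from fail(4)=0 chase 'a': 0 ⇒ 0;  out=∅∪out(0)=∅
  fail(14) 'cc': from fail(13)=0 chase 'c': 0 ⇒ 13;  out={3}∪out(13)={3}
  fail(3) 'bcc': from fail(2)=13 chase 'c': 13 ⇒ 14;  out={0}∪out(14)={0,3}
  fail(6) 'ddc': from fail(5)=4 chase 'c': 4→0 ⇒ 13;  out=∅∪out(13)=∅
  fail(10) 'dab': from fail(9)=0 chase 'b': 0 ⇒ 1;  out=∅∪out(1)=∅
  fail(7) 'ddcb': from fail(6)=13 chase 'b': 13→0 ⇒ 1;  out=∅∪out(1)=∅
  fail(11) 'daba': from fail(10)=1 chase 'a': 1→0 ⇒ 0;  out=∅∪out(0)=∅
  fail(8) 'ddcbc': from fail(7)=1 chase 'c': 1 ⇒ 2;  out={1}∪out(2)={1}
  fail(12) 'dabad': from fail(11)=0 chase 'd': 0 ⇒ 4;  out={2}∪out(4)={2}

Text stream:
i=0 'd': node 0→4
i=1 'b': node 4→1 ·f
i=2 'c': node 1→2
i=3 'c': node 2→3  emit P0@[1:3],P3@[2:3]
i=4 'b': node 3→1 ·f
i=5 'd': node 1→4 ·f
i=6 'a': node 4→9
i=7 'c': node 9→13 ·f
i=8 'c': node 13→14  emit P3@[7:8]
i=9 'd': node 14→4 ·f
i=10 'b': node 4→1 ·f
i=11 'c': node 1→2
i=12 'c': node 2→3  emit P0@[10:12],P3@[11:12]
i=13 'd': node 3→4 ·f
i=14 'd': node 4→5
i=15 'a': node 5→9 ·f
i=16 'b': node 9→10
i=17 'a': node 10→11
i=18 'd': node 11→12  emit P2@[14:18]
i=19 'c': node 12→13 ·f
i=20 'b': node 13→1 ·f
i=21 'c': node 1→2
i=22 'c': node 2→3  emit P0@[20:22],P3@[21:22]
i=23 'd': node 3→4 ·f
i=24 'd': node 4→5
i=25 'd': node 5→5 ·f
i=26 'c': node 5→6
i=27 'b': node 6→7
i=28 'c': node 7→8  emit P1@[24:28]
i=29 'c': node 8→3 ·f  emit P0@[27:29],P3@[28:29]
i=30 'd': node 3→4 ·f
i=31 'd': node 4→5
i=32 'a': node 5→9 ·f
i=33 'b': node 9→10
i=34 'a': node 10→11
i=35 'd': node 11→12  emit P2@[31:35]
i=36 'd': node 12→5 ·f
i=37 'd': node 5→5 ·f
i=38 'a': node 5→9 ·f
i=39 'b': node 9→10
i=40 'a': node 10→11
i=41 'd': node 11→12  emit P2@[37:41]
i=42 'a': node 12→9 ·f
i=43 'b': node 9→10
i=44 'c': node 10→2 ·f
i=45 'c': node 2→3  emit P0@[43:45],P3@[44:45]
i=46 'c': node 3→14 ·f  emit P3@[45:46]
i=47 'b': node 14→1 ·f
i=48 'a': node 1→0 ·f
i=49 'b': node 0→1
i=50 'c': node 1→2
i=51 'c': node 2→3  emit P0@[49:51],P3@[50:51]
i=52 'c': node 3→14 ·f  emit P3@[51:52]
i=53 'a': node 14→0 ·f
i=54 'd': node 0→4
i=55 'd': node 4→5
i=56 'c': node 5→6
i=57 'b': node 6→7
i=58 'c': node 7→8  emit P1@[54:58]
i=59 'd': node 8→4 ·f
i=60 'a': node 4→9
i=61 'b': node 9→10
i=62 'a': node 10→11
i=63 'd': node 11→12  emit P2@[59:63]
i=64 'b': node 12→1 ·f

Matches: [[3,0],[3,3],[8,3],[12,0],[12,3],[18,2],[22,0],[22,3],[28,1],[29,0],[29,3],[35,2],[41,2],[45,0],[45,3],[46,3],[51,0],[51,3],[52,3],[58,1],[63,2]]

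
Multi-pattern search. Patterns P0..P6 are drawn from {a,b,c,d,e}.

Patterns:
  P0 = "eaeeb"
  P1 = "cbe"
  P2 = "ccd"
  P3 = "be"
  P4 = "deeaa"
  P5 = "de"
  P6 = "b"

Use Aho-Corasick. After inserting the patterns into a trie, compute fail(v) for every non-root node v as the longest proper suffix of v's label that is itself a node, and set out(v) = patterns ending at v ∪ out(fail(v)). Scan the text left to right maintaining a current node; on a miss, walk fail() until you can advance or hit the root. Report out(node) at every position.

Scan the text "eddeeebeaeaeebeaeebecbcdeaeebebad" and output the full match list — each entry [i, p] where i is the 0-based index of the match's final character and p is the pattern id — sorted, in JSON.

Construct AC machine:
Trie nodes:
  0='ε' goto b→11 c→6 d→13 e→1
  1='e' goto a→2
  2='ea' goto e→3
  3='eae' goto e→4
  4='eaee' goto b→5
  5='eaeeb' goto ·  ←P0
  6='c' goto b→7 c→9
  7='cb' goto e→8
  8='cbe' goto ·  ←P1
  9='cc' goto d→10
  10='ccd' goto ·  ←P2
  11='b' goto e→12  ←P6
  12='be' goto ·  ←P3
  13='d' goto e→14
  14='de' goto e→15  ←P5
  15='dee' goto a→16
  16='deea' goto a→17
  17='deeaa' goto ·  ←P4

BFS fail/out derivation:
  n1('e'): parent n0 fail=0; on 'e' 0 → fail=0;  out ∅∪∅=∅
  n6('c'): parent n0 fail=0; on 'c' 0 → fail=0;  out ∅∪∅=∅
  n11('b'): parent n0 fail=0; on 'b' 0 → fail=0;  out {6}∪∅={6}
  n13('d'): parent n0 fail=0; on 'd' 0 → fail=0;  out ∅∪∅=∅
  n2('ea'): parent n1 fail=0; on 'a' 0 → fail=0;  out ∅∪∅=∅
  n7('cb'): parent n6 fail=0; on 'b' 0 → fail=11;  out ∅∪{6}={6}
  n9('cc'): parent n6 fail=0; on 'c' 0 → fail=6;  out ∅∪∅=∅
  n12('be'): parent n11 fail=0; on 'e' 0 → fail=1;  out {3}∪∅={3}
  n14('de'): parent n13 fail=0; on 'e' 0 → fail=1;  out {5}∪∅={5}
  n3('eae'): parent n2 fail=0; on 'e' 0 → fail=1;  out ∅∪∅=∅
  n8('cbe'): parent n7 fail=11; on 'e' 11 → fail=12;  out {1}∪{3}={1,3}
  n10('ccd'): parent n9 fail=6; on 'd' 6→0 → fail=13;  out {2}∪∅={2}
  n15('dee'): parent n14 fail=1; on 'e' 1→0 → fail=1;  out ∅∪∅=∅
  n4('eaee'): parent n3 fail=1; on 'e' 1→0 → fail=1;  out ∅∪∅=∅
  n16('deea'): parent n15 fail=1; on 'a' 1 → fail=2;  out ∅∪∅=∅
  n5('eaeeb'): parent n4 fail=1; on 'b' 1→0 → fail=11;  out {0}∪{6}={0,6}
  n17('deeaa'): parent n16 fail=2; on 'a' 2→0 → fail=0;  out {4}∪∅={4}

Run:
i=0 'e': node 0→1
i=1 'd': node 1→13 ·f
i=2 'd': node 13→13 ·f
i=3 'e': node 13→14  → match P5@[2:3]
i=4 'e': node 14→15
i=5 'e': node 15→1 ·f
i=6 'b': node 1→11 ·f  → match P6@[6:6]
i=7 'e': node 11→12  → match P3@[6:7]
i=8 'a': node 12→2 ·f
i=9 'e': node 2→3
i=10 'a': node 3→2 ·f
i=11 'e': node 2→3
i=12 'e': node 3→4
i=13 'b': node 4→5  → match P0@[9:13],P6@[13:13]
i=14 'e': node 5→12 ·f  → match P3@[13:14]
i=15 'a': node 12→2 ·f
i=16 'e': node 2→3
i=17 'e': node 3→4
i=18 'b': node 4→5  → match P0@[14:18],P6@[18:18]
i=19 'e': node 5→12 ·f  → match P3@[18:19]
i=20 'c': node 12→6 ·f
i=21 'b': node 6→7  → match P6@[21:21]
i=22 'c': node 7→6 ·f
i=23 'd': node 6→13 ·f
i=24 'e': node 13→14  → match P5@[23:24]
i=25 'a': node 14→2 ·f
i=26 'e': node 2→3
i=27 'e': node 3→4
i=28 'b': node 4→5  → match P0@[24:28],P6@[28:28]
i=29 'e': node 5→12 ·f  → match P3@[28:29]
i=30 'b': node 12→11 ·f  → match P6@[30:30]
i=31 'a': node 11→0 ·f
i=32 'd': node 0→13

Matches: [[3,5],[6,6],[7,3],[13,0],[13,6],[14,3],[18,0],[18,6],[19,3],[21,6],[24,5],[28,0],[28,6],[29,3],[30,6]]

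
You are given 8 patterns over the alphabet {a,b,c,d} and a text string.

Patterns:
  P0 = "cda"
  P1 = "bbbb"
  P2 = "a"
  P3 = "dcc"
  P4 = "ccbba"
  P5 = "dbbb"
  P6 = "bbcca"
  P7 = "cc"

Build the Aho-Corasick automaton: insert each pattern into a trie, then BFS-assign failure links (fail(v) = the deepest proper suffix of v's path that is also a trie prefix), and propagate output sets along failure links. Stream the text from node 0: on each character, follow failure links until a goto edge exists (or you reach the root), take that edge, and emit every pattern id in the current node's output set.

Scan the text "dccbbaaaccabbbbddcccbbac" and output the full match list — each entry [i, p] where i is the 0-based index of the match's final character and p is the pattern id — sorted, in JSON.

Build:
Trie (insert patterns):
  n0 'ε': a→8 b→4 c→1 d→9
  n1 'c': c→12 d→2
  n2 'cd': a→3
  n3 'cda': ·  [P0 ends]
  n4 'b': b→5
  n5 'bb': b→6 c→19
  n6 'bbb': b→7
  n7 'bbbb': ·  [P1 ends]
  n8 'a': ·  [P2 ends]
  n9 'd': b→16 c→10
  n10 'dc': c→11
  n11 'dcc': ·  [P3 ends]
  n12 'cc': b→13  [P7 ends]
  n13 'ccb': b→14
  n14 'ccbb': a→15
  n15 'ccbba': ·  [P4 ends]
  n16 'db': b→17
  n17 'dbb': b→18
  n18 'dbbb': ·  [P5 ends]
  n19 'bbc': c→20
  n20 'bbcc': a→21
  n21 'bbcca': ·  [P6 ends]

BFS fail/out derivation:
  n1('c'): parent n0 fail=0; on 'c' 0 → fail=0;  out ∅∪∅=∅
  n4('b'): parent n0 fail=0; on 'b' 0 → fail=0;  out ∅∪∅=∅
  n8('a'): parent n0 fail=0; on 'a' 0 → fail=0;  out {2}∪∅={2}
  n9('d'): parent n0 fail=0; on 'd' 0 → fail=0;  out ∅∪∅=∅
  n2('cd'): parent n1 fail=0; on 'd' 0 → fail=9;  out ∅∪∅=∅
  n5('bb'): parent n4 fail=0; on 'b' 0 → fail=4;  out ∅∪∅=∅
  n10('dc'): parent n9 fail=0; on 'c' 0 → fail=1;  out ∅∪∅=∅
  n12('cc'): parent n1 fail=0; on 'c' 0 → fail=1;  out {7}∪∅={7}
  n16('db'): parent n9 fail=0; on 'b' 0 → fail=4;  out ∅∪∅=∅
  n3('cda'): parent n2 fail=9; on 'a' 9→0 → fail=8;  out {0}∪{2}={0,2}
  n6('bbb'): parent n5 fail=4; on 'b' 4 → fail=5;  out ∅∪∅=∅
  n11('dcc'): parent n10 fail=1; on 'c' 1 → fail=12;  out {3}∪{7}={3,7}
  n13('ccb'): parent n12 fail=1; on 'b' 1→0 → fail=4;  out ∅∪∅=∅
  n17('dbb'): parent n16 fail=4; on 'b' 4 → fail=5;  out ∅∪∅=∅
  n19('bbc'): parent n5 fail=4; on 'c' 4→0 → fail=1;  out ∅∪∅=∅
  n7('bbbb'): parent n6 fail=5; on 'b' 5 → fail=6;  out {1}∪∅={1}
  n14('ccbb'): parent n13 fail=4; on 'b' 4 → fail=5;  out ∅∪∅=∅
  n18('dbbb'): parent n17 fail=5; on 'b' 5 → fail=6;  out {5}∪∅={5}
  n20('bbcc'): parent n19 fail=1; on 'c' 1 → fail=12;  out ∅∪{7}={7}
  n15('ccbba'): parent n14 fail=5; on 'a' 5→4→0 → fail=8;  out {4}∪{2}={2,4}
  n21('bbcca'): parent n20 fail=12; on 'a' 12→1→0 → fail=8;  out {6}∪{2}={2,6}

Run:
pos 0 'd': at 9
pos 1 'c': at 10
pos 2 'c': at 11  → match P3@[0:2],P7@[1:2]
pos 3 'b': at 13 (fail-walked)
pos 4 'b': at 14
pos 5 'a': at 15  → match P2@[5:5],P4@[1:5]
pos 6 'a': at 8 (fail-walked)  → match P2@[6:6]
pos 7 'a': at 8 (fail-walked)  → match P2@[7:7]
pos 8 'c': at 1 (fail-walked)
pos 9 'c': at 12  → match P7@[8:9]
pos 10 'a': at 8 (fail-walked)  → match P2@[10:10]
pos 11 'b': at 4 (fail-walked)
pos 12 'b': at 5
pos 13 'b': at 6
pos 14 'b': at 7  → match P1@[11:14]
pos 15 'd': at 9 (fail-walked)
pos 16 'd': at 9 (fail-walked)
pos 17 'c': at 10
pos 18 'c': at 11  → match P3@[16:18],P7@[17:18]
pos 19 'c': at 12 (fail-walked)  → match P7@[18:19]
pos 20 'b': at 13
pos 21 'b': at 14
pos 22 'a': at 15  → match P2@[22:22],P4@[18:22]
pos 23 'c': at 1 (fail-walked)

Matches: [[2,3],[2,7],[5,2],[5,4],[6,2],[7,2],[9,7],[10,2],[14,1],[18,3],[18,7],[19,7],[22,2],[22,4]]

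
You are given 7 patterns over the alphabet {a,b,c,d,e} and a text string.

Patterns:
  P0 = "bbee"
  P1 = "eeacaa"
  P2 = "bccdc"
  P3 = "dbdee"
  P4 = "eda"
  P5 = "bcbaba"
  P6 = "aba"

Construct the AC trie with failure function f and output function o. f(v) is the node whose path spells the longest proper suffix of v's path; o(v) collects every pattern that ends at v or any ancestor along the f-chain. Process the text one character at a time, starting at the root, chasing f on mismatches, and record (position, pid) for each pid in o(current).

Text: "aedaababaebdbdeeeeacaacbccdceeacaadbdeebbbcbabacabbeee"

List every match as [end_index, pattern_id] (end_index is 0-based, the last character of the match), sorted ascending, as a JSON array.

Build:
Trie nodes:
  n0 'ε': a→26 b→1 d→15 e→5
  n1 'b': b→2 c→11
  n2 'bb': e→3
  n3 'bbe': e→4
  n4 'bbee': ·  ←P0
  n5 'e': d→20 e→6
  n6 'ee': a→7
  n7 'eea': c→8
  n8 'eeac': a→9
  n9 'eeaca': a→10
  n10 'eeacaa': ·  ←P1
  n11 'bc': b→22 c→12
  n12 'bcc': d→13
  n13 'bccd': c→14
  n14 'bccdc': ·  ←P2
  n15 'd': b→16
  n16 'db': d→17
  n17 'dbd': e→18
  n18 'dbde': e→19
  n19 'dbdee': ·  ←P3
  n20 'ed': a→21
  n21 'eda': ·  ←P4
  n22 'bcb': a→23
  n23 'bcba': b→24
  n24 'bcbab': a→25
  n25 'bcbaba': ·  ←P5
  n26 'a': b→27
  n27 'ab': a→28
  n28 'aba': ·  ←P6

Failure links (BFS by depth):
  fail(1) 'b': from fail(0)=0 chase 'b': 0 ⇒ 0;  out=∅∪out(0)=∅
  fail(5) 'e': from fail(0)=0 chase 'e': 0 ⇒ 0;  out=∅∪out(0)=∅
  fail(15) 'd': from fail(0)=0 chase 'd': 0 ⇒ 0;  out=∅∪out(0)=∅
  fail(26) 'a': from fail(0)=0 chase 'a': 0 ⇒ 0;  out=∅∪out(0)=∅
  fail(2) 'bb': from fail(1)=0 chase 'b': 0 ⇒ 1;  out=∅∪out(1)=∅
  fail(6) 'ee': from fail(5)=0 chase 'e': 0 ⇒ 5;  out=∅∪out(5)=∅
  fail(11) 'bc': from fail(1)=0 chase 'c': 0 ⇒ 0;  out=∅∪out(0)=∅
  fail(16) 'db': from fail(15)=0 chase 'b': 0 ⇒ 1;  out=∅∪out(1)=∅
  fail(20) 'ed': from fail(5)=0 chase 'd': 0 ⇒ 15;  out=∅∪out(15)=∅
  fail(27) 'ab': from fail(26)=0 chase 'b': 0 ⇒ 1;  out=∅∪out(1)=∅
  fail(3) 'bbe': from fail(2)=1 chase 'e': 1→0 ⇒ 5;  out=∅∪out(5)=∅
  fail(7) 'eea': from fail(6)=5 chase 'a': 5→0 ⇒ 26;  out=∅∪out(26)=∅
  fail(12) 'bcc': from fail(11)=0 chase 'c': 0 ⇒ 0;  out=∅∪out(0)=∅
  fail(17) 'dbd': from fail(16)=1 chase 'd': 1→0 ⇒ 15;  out=∅∪out(15)=∅
  fail(21) 'eda': from fail(20)=15 chase 'a': 15→0 ⇒ 26;  out={4}∪out(26)={4}
  fail(22) 'bcb': from fail(11)=0 chase 'b': 0 ⇒ 1;  out=∅∪out(1)=∅
  fail(28) 'aba': from fail(27)=1 chase 'a': 1→0 ⇒ 26;  out={6}∪out(26)={6}
  fail(4) 'bbee': from fail(3)=5 chase 'e': 5 ⇒ 6;  out={0}∪out(6)={0}
  fail(8) 'eeac': from fail(7)=26 chase 'c': 26→0 ⇒ 0;  out=∅∪out(0)=∅
  fail(13) 'bccd': from fail(12)=0 chase 'd': 0 ⇒ 15;  out=∅∪out(15)=∅
  fail(18) 'dbde': from fail(17)=15 chase 'e': 15→0 ⇒ 5;  out=∅∪out(5)=∅
  fail(23) 'bcba': from fail(22)=1 chase 'a': 1→0 ⇒ 26;  out=∅∪out(26)=∅
  fail(9) 'eeaca': from fail(8)=0 chase 'a': 0 ⇒ 26;  out=∅∪out(26)=∅
  fail(14) 'bccdc': from fail(13)=15 chase 'c': 15→0 ⇒ 0;  out={2}∪out(0)={2}
  fail(19) 'dbdee': from fail(18)=5 chase 'e': 5 ⇒ 6;  out={3}∪out(6)={3}
  fail(24) 'bcbab': from fail(23)=26 chase 'b': 26 ⇒ 27;  out=∅∪out(27)=∅
  fail(10) 'eeacaa': from fail(9)=26 chase 'a': 26→0 ⇒ 26;  out={1}∪out(26)={1}
  fail(25) 'bcbaba': from fail(24)=27 chase 'a': 27 ⇒ 28;  out={5}∪out(28)={5,6}

Text stream:
[0] read 'a'  n0⇒n26
[1] read 'e'  n26⇒n5 ·f
[2] read 'd'  n5⇒n20
[3] read 'a'  n20⇒n21  ** P4@[1:3]
[4] read 'a'  n21⇒n26 ·f
[5] read 'b'  n26⇒n27
[6] read 'a'  n27⇒n28  ** P6@[4:6]
[7] read 'b'  n28⇒n27 ·f
[8] read 'a'  n27⇒n28  ** P6@[6:8]
[9] read 'e'  n28⇒n5 ·f
[10] read 'b'  n5⇒n1 ·f
[11] read 'd'  n1⇒n15 ·f
[12] read 'b'  n15⇒n16
[13] read 'd'  n16⇒n17
[14] read 'e'  n17⇒n18
[15] read 'e'  n18⇒n19  ** P3@[11:15]
[16] read 'e'  n19⇒n6 ·f
[17] read 'e'  n6⇒n6 ·f
[18] read 'a'  n6⇒n7
[19] read 'c'  n7⇒n8
[20] read 'a'  n8⇒n9
[21] read 'a'  n9⇒n10  ** P1@[16:21]
[22] read 'c'  n10⇒n0 ·f
[23] read 'b'  n0⇒n1
[24] read 'c'  n1⇒n11
[25] read 'c'  n11⇒n12
[26] read 'd'  n12⇒n13
[27] read 'c'  n13⇒n14  ** P2@[23:27]
[28] read 'e'  n14⇒n5 ·f
[29] read 'e'  n5⇒n6
[30] read 'a'  n6⇒n7
[31] read 'c'  n7⇒n8
[32] read 'a'  n8⇒n9
[33] read 'a'  n9⇒n10  ** P1@[28:33]
[34] read 'd'  n10⇒n15 ·f
[35] read 'b'  n15⇒n16
[36] read 'd'  n16⇒n17
[37] read 'e'  n17⇒n18
[38] read 'e'  n18⇒n19  ** P3@[34:38]
[39] read 'b'  n19⇒n1 ·f
[40] read 'b'  n1⇒n2
[41] read 'b'  n2⇒n2 ·f
[42] read 'c'  n2⇒n11 ·f
[43] read 'b'  n11⇒n22
[44] read 'a'  n22⇒n23
[45] read 'b'  n23⇒n24
[46] read 'a'  n24⇒n25  ** P5@[41:46],P6@[44:46]
[47] read 'c'  n25⇒n0 ·f
[48] read 'a'  n0⇒n26
[49] read 'b'  n26⇒n27
[50] read 'b'  n27⇒n2 ·f
[51] read 'e'  n2⇒n3
[52] read 'e'  n3⇒n4  ** P0@[49:52]
[53] read 'e'  n4⇒n6 ·f

Matches: [[3,4],[6,6],[8,6],[15,3],[21,1],[27,2],[33,1],[38,3],[46,5],[46,6],[52,0]]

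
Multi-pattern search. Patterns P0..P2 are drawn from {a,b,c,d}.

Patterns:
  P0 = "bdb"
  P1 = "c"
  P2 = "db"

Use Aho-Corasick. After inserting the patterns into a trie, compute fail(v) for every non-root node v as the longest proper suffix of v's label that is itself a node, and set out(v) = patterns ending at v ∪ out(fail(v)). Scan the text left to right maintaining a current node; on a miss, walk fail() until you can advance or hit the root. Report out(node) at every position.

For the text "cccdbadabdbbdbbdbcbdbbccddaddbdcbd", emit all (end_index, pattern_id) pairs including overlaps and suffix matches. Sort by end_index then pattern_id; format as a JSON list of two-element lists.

Construct AC machine:
Trie nodes:
  0='ε' goto b→1 c→4 d→5
  1='b' goto d→2
  2='bd' goto b→3
  3='bdb' goto ·  ←P0
  4='c' goto ·  ←P1
  5='d' goto b→6
  6='db' goto ·  ←P2

Failure links (BFS by depth):
  fail(1) 'b': from fail(0)=0 chase 'b': 0 ⇒ 0;  out=∅∪out(0)=∅
  fail(4) 'c': from fail(0)=0 chase 'c': 0 ⇒ 0;  out={1}∪out(0)={1}
  fail(5) 'd': from fail(0)=0 chase 'd': 0 ⇒ 0;  out=∅∪out(0)=∅
  fail(2) 'bd': from fail(1)=0 chase 'd': 0 ⇒ 5;  out=∅∪out(5)=∅
  fail(6) 'db': from fail(5)=0 chase 'b': 0 ⇒ 1;  out={2}∪out(1)={2}
  fail(3) 'bdb': from fail(2)=5 chase 'b': 5 ⇒ 6;  out={0}∪out(6)={0,2}

Text stream:
i=0 'c': node 0→4  emit P1@[0:0]
i=1 'c': node 4→4 (fail-walked)  emit P1@[1:1]
i=2 'c': node 4→4 (fail-walked)  emit P1@[2:2]
i=3 'd': node 4→5 (fail-walked)
i=4 'b': node 5→6  emit P2@[3:4]
i=5 'a': node 6→0 (fail-walked)
i=6 'd': node 0→5
i=7 'a': node 5→0 (fail-walked)
i=8 'b': node 0→1
i=9 'd': node 1→2
i=10 'b': node 2→3  emit P0@[8:10],P2@[9:10]
i=11 'b': node 3→1 (fail-walked)
i=12 'd': node 1→2
i=13 'b': node 2→3  emit P0@[11:13],P2@[12:13]
i=14 'b': node 3→1 (fail-walked)
i=15 'd': node 1→2
i=16 'b': node 2→3  emit P0@[14:16],P2@[15:16]
i=17 'c': node 3→4 (fail-walked)  emit P1@[17:17]
i=18 'b': node 4→1 (fail-walked)
i=19 'd': node 1→2
i=20 'b': node 2→3  emit P0@[18:20],P2@[19:20]
i=21 'b': node 3→1 (fail-walked)
i=22 'c': node 1→4 (fail-walked)  emit P1@[22:22]
i=23 'c': node 4→4 (fail-walked)  emit P1@[23:23]
i=24 'd': node 4→5 (fail-walked)
i=25 'd': node 5→5 (fail-walked)
i=26 'a': node 5→0 (fail-walked)
i=27 'd': node 0→5
i=28 'd': node 5→5 (fail-walked)
i=29 'b': node 5→6  emit P2@[28:29]
i=30 'd': node 6→2 (fail-walked)
i=31 'c': node 2→4 (fail-walked)  emit P1@[31:31]
i=32 'b': node 4→1 (fail-walked)
i=33 'd': node 1→2

All matches (sorted): [[0,1],[1,1],[2,1],[4,2],[10,0],[10,2],[13,0],[13,2],[16,0],[16,2],[17,1],[20,0],[20,2],[22,1],[23,1],[29,2],[31,1]]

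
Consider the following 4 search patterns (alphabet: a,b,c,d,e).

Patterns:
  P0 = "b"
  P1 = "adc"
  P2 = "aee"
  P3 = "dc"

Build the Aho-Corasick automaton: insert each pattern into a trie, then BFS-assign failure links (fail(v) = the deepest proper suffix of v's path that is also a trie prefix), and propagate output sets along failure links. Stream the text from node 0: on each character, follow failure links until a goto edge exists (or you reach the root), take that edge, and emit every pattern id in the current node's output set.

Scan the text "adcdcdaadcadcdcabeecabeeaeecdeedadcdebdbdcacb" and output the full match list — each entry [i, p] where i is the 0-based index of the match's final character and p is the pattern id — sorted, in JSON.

Construct AC machine:
Trie (insert patterns):
  n0 'ε': a→2 b→1 d→7
  n1 'b': ·  ←P0
  n2 'a': d→3 e→5
  n3 'ad': c→4
  n4 'adc': ·  ←P1
  n5 'ae': e→6
  n6 'aee': ·  ←P2
  n7 'd': c→8
  n8 'dc': ·  ←P3

Failure links (BFS by depth):
  fail(1) 'b': from fail(0)=0 chase 'b': 0 ⇒ 0;  out={0}∪out(0)={0}
  fail(2) 'a': from fail(0)=0 chase 'a': 0 ⇒ 0;  out=∅∪out(0)=∅
  fail(7) 'd': from fail(0)=0 chase 'd': 0 ⇒ 0;  out=∅∪out(0)=∅
  fail(3) 'ad': from fail(2)=0 chase 'd': 0 ⇒ 7;  out=∅∪out(7)=∅
  fail(5) 'ae': from fail(2)=0 chase 'e': 0 ⇒ 0;  out=∅∪out(0)=∅
  fail(8) 'dc': from fail(7)=0 chase 'c': 0 ⇒ 0;  out={3}∪out(0)={3}
  fail(4) 'adc': from fail(3)=7 chase 'c': 7 ⇒ 8;  out={1}∪out(8)={1,3}
  fail(6) 'aee': from fail(5)=0 chase 'e': 0 ⇒ 0;  out={2}∪out(0)={2}

Scan:
i=0 'a': node 0→2
i=1 'd': node 2→3
i=2 'c': node 3→4  emit P1@[0:2],P3@[1:2]
i=3 'd': node 4→7 ·f
i=4 'c': node 7→8  emit P3@[3:4]
i=5 'd': node 8→7 ·f
i=6 'a': node 7→2 ·f
i=7 'a': node 2→2 ·f
i=8 'd': node 2→3
i=9 'c': node 3→4  emit P1@[7:9],P3@[8:9]
i=10 'a': node 4→2 ·f
i=11 'd': node 2→3
i=12 'c': node 3→4  emit P1@[10:12],P3@[11:12]
i=13 'd': node 4→7 ·f
i=14 'c': node 7→8  emit P3@[13:14]
i=15 'a': node 8→2 ·f
i=16 'b': node 2→1 ·f  emit P0@[16:16]
i=17 'e': node 1→0 ·f
i=18 'e': node 0→0
i=19 'c': node 0→0
i=20 'a': node 0→2
i=21 'b': node 2→1 ·f  emit P0@[21:21]
i=22 'e': node 1→0 ·f
i=23 'e': node 0→0
i=24 'a': node 0→2
i=25 'e': node 2→5
i=26 'e': node 5→6  emit P2@[24:26]
i=27 'c': node 6→0 ·f
i=28 'd': node 0→7
i=29 'e': node 7→0 ·f
i=30 'e': node 0→0
i=31 'd': node 0→7
i=32 'a': node 7→2 ·f
i=33 'd': node 2→3
i=34 'c': node 3→4  emit P1@[32:34],P3@[33:34]
i=35 'd': node 4→7 ·f
i=36 'e': node 7→0 ·f
i=37 'b': node 0→1  emit P0@[37:37]
i=38 'd': node 1→7 ·f
i=39 'b': node 7→1 ·f  emit P0@[39:39]
i=40 'd': node 1→7 ·f
i=41 'c': node 7→8  emit P3@[40:41]
i=42 'a': node 8→2 ·f
i=43 'c': node 2→0 ·f
i=44 'b': node 0→1  emit P0@[44:44]

Matches: [[2,1],[2,3],[4,3],[9,1],[9,3],[12,1],[12,3],[14,3],[16,0],[21,0],[26,2],[34,1],[34,3],[37,0],[39,0],[41,3],[44,0]]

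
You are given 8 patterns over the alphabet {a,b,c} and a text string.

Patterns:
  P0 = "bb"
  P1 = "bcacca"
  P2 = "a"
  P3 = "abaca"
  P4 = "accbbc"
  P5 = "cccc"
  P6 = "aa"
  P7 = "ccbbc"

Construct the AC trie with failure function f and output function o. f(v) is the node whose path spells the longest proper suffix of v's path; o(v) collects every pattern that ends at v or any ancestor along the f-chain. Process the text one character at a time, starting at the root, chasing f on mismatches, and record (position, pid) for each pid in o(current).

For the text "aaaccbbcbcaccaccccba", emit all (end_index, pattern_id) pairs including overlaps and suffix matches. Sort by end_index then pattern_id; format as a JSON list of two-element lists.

Build:
Trie (insert patterns):
  n0 'ε': a→8 b→1 c→18
  n1 'b': b→2 c→3
  n2 'bb': ·  [P0 ends]
  n3 'bc': a→4
  n4 'bca': c→5
  n5 'bcac': c→6
  n6 'bcacc': a→7
  n7 'bcacca': ·  [P1 ends]
  n8 'a': a→22 b→9 c→13  [P2 ends]
  n9 'ab': a→10
  n10 'aba': c→11
  n11 'abac': a→12
  n12 'abaca': ·  [P3 ends]
  n13 'ac': c→14
  n14 'acc': b→15
  n15 'accb': b→16
  n16 'accbb': c→17
  n17 'accbbc': ·  [P4 ends]
  n18 'c': c→19
  n19 'cc': b→23 c→20
  n20 'ccc': c→21
  n21 'cccc': ·  [P5 ends]
  n22 'aa': ·  [P6 ends]
  n23 'ccb': b→24
  n24 'ccbb': c→25
  n25 'ccbbc': ·  [P7 ends]

Failure links (BFS by depth):
  n1('b'): parent n0 fail=0; on 'b' 0 → fail=0;  out ∅∪∅=∅
  n8('a'): parent n0 fail=0; on 'a' 0 → fail=0;  out {2}∪∅={2}
  n18('c'): parent n0 fail=0; on 'c' 0 → fail=0;  out ∅∪∅=∅
  n2('bb'): parent n1 fail=0; on 'b' 0 → fail=1;  out {0}∪∅={0}
  n3('bc'): parent n1 fail=0; on 'c' 0 → fail=18;  out ∅∪∅=∅
  n9('ab'): parent n8 fail=0; on 'b' 0 → fail=1;  out ∅∪∅=∅
  n13('ac'): parent n8 fail=0; on 'c' 0 → fail=18;  out ∅∪∅=∅
  n19('cc'): parent n18 fail=0; on 'c' 0 → fail=18;  out ∅∪∅=∅
  n22('aa'): parent n8 fail=0; on 'a' 0 → fail=8;  out {6}∪{2}={2,6}
  n4('bca'): parent n3 fail=18; on 'a' 18→0 → fail=8;  out ∅∪{2}={2}
  n10('aba'): parent n9 fail=1; on 'a' 1→0 → fail=8;  out ∅∪{2}={2}
  n14('acc'): parent n13 fail=18; on 'c' 18 → fail=19;  out ∅∪∅=∅
  n20('ccc'): parent n19 fail=18; on 'c' 18 → fail=19;  out ∅∪∅=∅
  n23('ccb'): parent n19 fail=18; on 'b' 18→0 → fail=1;  out ∅∪∅=∅
  n5('bcac'): parent n4 fail=8; on 'c' 8 → fail=13;  out ∅∪∅=∅
  n11('abac'): parent n10 fail=8; on 'c' 8 → fail=13;  out ∅∪∅=∅
  n15('accb'): parent n14 fail=19; on 'b' 19 → fail=23;  out ∅∪∅=∅
  n21('cccc'): parent n20 fail=19; on 'c' 19 → fail=20;  out {5}∪∅={5}
  n24('ccbb'): parent n23 fail=1; on 'b' 1 → fail=2;  out ∅∪{0}={0}
  n6('bcacc'): parent n5 fail=13; on 'c' 13 → fail=14;  out ∅∪∅=∅
  n12('abaca'): parent n11 fail=13; on 'a' 13→18→0 → fail=8;  out {3}∪{2}={2,3}
  n16('accbb'): parent n15 fail=23; on 'b' 23 → fail=24;  out ∅∪{0}={0}
  n25('ccbbc'): parent n24 fail=2; on 'c' 2→1 → fail=3;  out {7}∪∅={7}
  n7('bcacca'): parent n6 fail=14; on 'a' 14→19→18→0 → fail=8;  out {1}∪{2}={1,2}
  n17('accbbc'): parent n16 fail=24; on 'c' 24 → fail=25;  out {4}∪{7}={4,7}

Run:
pos 0 'a': at 8  emit P2@[0:0]
pos 1 'a': at 22  emit P2@[1:1],P6@[0:1]
pos 2 'a': at 22 (fail-walked)  emit P2@[2:2],P6@[1:2]
pos 3 'c': at 13 (fail-walked)
pos 4 'c': at 14
pos 5 'b': at 15
pos 6 'b': at 16  emit P0@[5:6]
pos 7 'c': at 17  emit P4@[2:7],P7@[3:7]
pos 8 'b': at 1 (fail-walked)
pos 9 'c': at 3
pos 10 'a': at 4  emit P2@[10:10]
pos 11 'c': at 5
pos 12 'c': at 6
pos 13 'a': at 7  emit P1@[8:13],P2@[13:13]
pos 14 'c': at 13 (fail-walked)
pos 15 'c': at 14
pos 16 'c': at 20 (fail-walked)
pos 17 'c': at 21  emit P5@[14:17]
pos 18 'b': at 23 (fail-walked)
pos 19 'a': at 8 (fail-walked)  emit P2@[19:19]

Matches: [[0,2],[1,2],[1,6],[2,2],[2,6],[6,0],[7,4],[7,7],[10,2],[13,1],[13,2],[17,5],[19,2]]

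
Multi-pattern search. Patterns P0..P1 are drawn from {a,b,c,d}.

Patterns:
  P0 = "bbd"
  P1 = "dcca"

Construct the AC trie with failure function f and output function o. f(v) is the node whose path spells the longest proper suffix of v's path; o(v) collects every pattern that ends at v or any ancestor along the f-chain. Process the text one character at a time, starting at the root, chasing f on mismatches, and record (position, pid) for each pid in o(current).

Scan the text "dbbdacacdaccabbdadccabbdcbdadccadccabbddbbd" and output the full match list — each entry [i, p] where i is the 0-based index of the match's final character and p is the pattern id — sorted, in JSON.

Build automaton:
Trie nodes:
  n0 'ε': b→1 d→4
  n1 'b': b→2
  n2 'bb': d→3
  n3 'bbd': ·  [P0 ends]
  n4 'd': c→5
  n5 'dc': c→6
  n6 'dcc': a→7
  n7 'dcca': ·  [P1 ends]

Failure links (BFS by depth):
  n1('b'): parent n0 fail=0; on 'b' 0 → fail=0;  out ∅∪∅=∅
  n4('d'): parent n0 fail=0; on 'd' 0 → fail=0;  out ∅∪∅=∅
  n2('bb'): parent n1 fail=0; on 'b' 0 → fail=1;  out ∅∪∅=∅
  n5('dc'): parent n4 fail=0; on 'c' 0 → fail=0;  out ∅∪∅=∅
  n3('bbd'): parent n2 fail=1; on 'd' 1→0 → fail=4;  out {0}∪∅={0}
  n6('dcc'): parent n5 fail=0; on 'c' 0 → fail=0;  out ∅∪∅=∅
  n7('dcca'): parent n6 fail=0; on 'a' 0 → fail=0;  out {1}∪∅={1}

Text stream:
pos 0 'd': at 4
pos 1 'b': at 1 (fail-walked)
pos 2 'b': at 2
pos 3 'd': at 3  → match P0@[1:3]
pos 4 'a': at 0 (fail-walked)
pos 5 'c': at 0
pos 6 'a': at 0
pos 7 'c': at 0
pos 8 'd': at 4
pos 9 'a': at 0 (fail-walked)
pos 10 'c': at 0
pos 11 'c': at 0
pos 12 'a': at 0
pos 13 'b': at 1
pos 14 'b': at 2
pos 15 'd': at 3  → match P0@[13:15]
pos 16 'a': at 0 (fail-walked)
pos 17 'd': at 4
pos 18 'c': at 5
pos 19 'c': at 6
pos 20 'a': at 7  → match P1@[17:20]
pos 21 'b': at 1 (fail-walked)
pos 22 'b': at 2
pos 23 'd': at 3  → match P0@[21:23]
pos 24 'c': at 5 (fail-walked)
pos 25 'b': at 1 (fail-walked)
pos 26 'd': at 4 (fail-walked)
pos 27 'a': at 0 (fail-walked)
pos 28 'd': at 4
pos 29 'c': at 5
pos 30 'c': at 6
pos 31 'a': at 7  → match P1@[28:31]
pos 32 'd': at 4 (fail-walked)
pos 33 'c': at 5
pos 34 'c': at 6
pos 35 'a': at 7  → match P1@[32:35]
pos 36 'b': at 1 (fail-walked)
pos 37 'b': at 2
pos 38 'd': at 3  → match P0@[36:38]
pos 39 'd': at 4 (fail-walked)
pos 40 'b': at 1 (fail-walked)
pos 41 'b': at 2
pos 42 'd': at 3  → match P0@[40:42]

All matches (sorted): [[3,0],[15,0],[20,1],[23,0],[31,1],[35,1],[38,0],[42,0]]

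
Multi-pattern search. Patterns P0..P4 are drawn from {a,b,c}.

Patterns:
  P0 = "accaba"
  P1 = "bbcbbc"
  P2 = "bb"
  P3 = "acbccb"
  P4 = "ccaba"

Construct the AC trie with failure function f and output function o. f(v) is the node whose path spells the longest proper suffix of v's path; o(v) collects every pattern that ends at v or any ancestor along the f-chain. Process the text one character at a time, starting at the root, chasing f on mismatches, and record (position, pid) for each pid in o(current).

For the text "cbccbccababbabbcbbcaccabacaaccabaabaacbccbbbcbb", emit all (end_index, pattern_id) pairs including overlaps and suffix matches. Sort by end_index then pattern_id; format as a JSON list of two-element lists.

Construct AC machine:
Trie (insert patterns):
  n0 'ε': a→1 b→7 c→17
  n1 'a': c→2
  n2 'ac': b→13 c→3
  n3 'acc': a→4
  n4 'acca': b→5
  n5 'accab': a→6
  n6 'accaba': ·  [P0 ends]
  n7 'b': b→8
  n8 'bb': c→9  [P2 ends]
  n9 'bbc': b→10
  n10 'bbcb': b→11
  n11 'bbcbb': c→12
  n12 'bbcbbc': ·  [P1 ends]
  n13 'acb': c→14
  n14 'acbc': c→15
  n15 'acbcc': b→16
  n16 'acbccb': ·  [P3 ends]
  n17 'c': c→18
  n18 'cc': a→19
  n19 'cca': b→20
  n20 'ccab': a→21
  n21 'ccaba': ·  [P4 ends]

BFS fail/out derivation:
  n1('a'): parent n0 fail=0; on 'a' 0 → fail=0;  out ∅∪∅=∅
  n7('b'): parent n0 fail=0; on 'b' 0 → fail=0;  out ∅∪∅=∅
  n17('c'): parent n0 fail=0; on 'c' 0 → fail=0;  out ∅∪∅=∅
  n2('ac'): parent n1 fail=0; on 'c' 0 → fail=17;  out ∅∪∅=∅
  n8('bb'): parent n7 fail=0; on 'b' 0 → fail=7;  out {2}∪∅={2}
  n18('cc'): parent n17 fail=0; on 'c' 0 → fail=17;  out ∅∪∅=∅
  n3('acc'): parent n2 fail=17; on 'c' 17 → fail=18;  out ∅∪∅=∅
  n9('bbc'): parent n8 fail=7; on 'c' 7→0 → fail=17;  out ∅∪∅=∅
  n13('acb'): parent n2 fail=17; on 'b' 17→0 → fail=7;  out ∅∪∅=∅
  n19('cca'): parent n18 fail=17; on 'a' 17→0 → fail=1;  out ∅∪∅=∅
  n4('acca'): parent n3 fail=18; on 'a' 18 → fail=19;  out ∅∪∅=∅
  n10('bbcb'): parent n9 fail=17; on 'b' 17→0 → fail=7;  out ∅∪∅=∅
  n14('acbc'): parent n13 fail=7; on 'c' 7→0 → fail=17;  out ∅∪∅=∅
  n20('ccab'): parent n19 fail=1; on 'b' 1→0 → fail=7;  out ∅∪∅=∅
  n5('accab'): parent n4 fail=19; on 'b' 19 → fail=20;  out ∅∪∅=∅
  n11('bbcbb'): parent n10 fail=7; on 'b' 7 → fail=8;  out ∅∪{2}={2}
  n15('acbcc'): parent n14 fail=17; on 'c' 17 → fail=18;  out ∅∪∅=∅
  n21('ccaba'): parent n20 fail=7; on 'a' 7→0 → fail=1;  out {4}∪∅={4}
  n6('accaba'): parent n5 fail=20; on 'a' 20 → fail=21;  out {0}∪{4}={0,4}
  n12('bbcbbc'): parent n11 fail=8; on 'c' 8 → fail=9;  out {1}∪∅={1}
  n16('acbccb'): parent n15 fail=18; on 'b' 18→17→0 → fail=7;  out {3}∪∅={3}

Text stream:
pos 0 'c': at 17
pos 1 'b': at 7 (via fail)
pos 2 'c': at 17 (via fail)
pos 3 'c': at 18
pos 4 'b': at 7 (via fail)
pos 5 'c': at 17 (via fail)
pos 6 'c': at 18
pos 7 'a': at 19
pos 8 'b': at 20
pos 9 'a': at 21  → match P4@[5:9]
pos 10 'b': at 7 (via fail)
pos 11 'b': at 8  → match P2@[10:11]
pos 12 'a': at 1 (via fail)
pos 13 'b': at 7 (via fail)
pos 14 'b': at 8  → match P2@[13:14]
pos 15 'c': at 9
pos 16 'b': at 10
pos 17 'b': at 11  → match P2@[16:17]
pos 18 'c': at 12  → match P1@[13:18]
pos 19 'a': at 1 (via fail)
pos 20 'c': at 2
pos 21 'c': at 3
pos 22 'a': at 4
pos 23 'b': at 5
pos 24 'a': at 6  → match P0@[19:24],P4@[20:24]
pos 25 'c': at 2 (via fail)
pos 26 'a': at 1 (via fail)
pos 27 'a': at 1 (via fail)
pos 28 'c': at 2
pos 29 'c': at 3
pos 30 'a': at 4
pos 31 'b': at 5
pos 32 'a': at 6  → match P0@[27:32],P4@[28:32]
pos 33 'a': at 1 (via fail)
pos 34 'b': at 7 (via fail)
pos 35 'a': at 1 (via fail)
pos 36 'a': at 1 (via fail)
pos 37 'c': at 2
pos 38 'b': at 13
pos 39 'c': at 14
pos 40 'c': at 15
pos 41 'b': at 16  → match P3@[36:41]
pos 42 'b': at 8 (via fail)  → match P2@[41:42]
pos 43 'b': at 8 (via fail)  → match P2@[42:43]
pos 44 'c': at 9
pos 45 'b': at 10
pos 46 'b': at 11  → match P2@[45:46]

All matches (sorted): [[9,4],[11,2],[14,2],[17,2],[18,1],[24,0],[24,4],[32,0],[32,4],[41,3],[42,2],[43,2],[46,2]]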